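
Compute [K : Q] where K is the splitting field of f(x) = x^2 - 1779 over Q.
[K : Q] = 2

f(x) = x^2 - 1779 factors as (x - √1779)(x + √1779). The splitting field is K = Q(√1779). Since 1779 is squarefree and > 1, it is not a perfect square, so x^2 - 1779 is irreducible over Q and [Q(√1779) : Q] = 2. Hence [K : Q] = 2.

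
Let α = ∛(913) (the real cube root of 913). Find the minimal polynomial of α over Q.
m_α(x) = x^3 - 913

α satisfies α^3 = 913, so x^3 - 913 annihilates α. By the rational root test, a rational root p/q (in lowest terms) of x^3 - 913 would satisfy p^3 = 913 q^3, forcing q = 1 and p^3 = 913; but 913 is not a perfect cube, contradiction. A monic cubic over Q with no rational root is irreducible (any nontrivial factorization would include a linear factor). Hence x^3 - 913 is the minimal polynomial of α, and in particular [Q(α):Q] = 3.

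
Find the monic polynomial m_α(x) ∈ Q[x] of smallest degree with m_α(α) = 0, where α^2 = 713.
m_α(x) = x^2 - 713

α satisfies α^2 - 713 = 0, so x^2 - 713 annihilates α. Since d = 713 is squarefree and ≠ 1, it is not a perfect square in Q, so x^2 - 713 has no rational root and is therefore irreducible over Q (a degree-2 polynomial over a field is irreducible iff it has no root). Hence m_α(x) = x^2 - 713.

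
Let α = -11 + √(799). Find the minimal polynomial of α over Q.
m_α(x) = x^2 + 22x - 678

From α + 11 = √(799), squaring gives (α + 11)^2 = 799, i.e. α^2 + 22α + 121 = 799, so α^2 + 22α - 678 = 0. The discriminant of x^2 + 22x - 678 is (22)^2 - 4·(-678) = 484 + 2712 = 3196, and 4·(799) is not a perfect square in Q since 799 is squarefree and ≠ 1. Hence x^2 + 22x - 678 is irreducible over Q and is the minimal polynomial of α.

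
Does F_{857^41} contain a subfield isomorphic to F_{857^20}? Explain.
No: F_{857^20} is not a subfield of F_{857^41}

F_{p^m} embeds in F_{p^n} iff m | n. Here 20 ∤ 41 (since 41 = 2·20 + 1 with remainder 1 ≠ 0), so F_{857^20} is not a subfield of F_{857^41}. Equivalently: if it were, the tower law would give 20 = [F_{857^20}:F_857] dividing [F_{857^41}:F_857] = 41, contradiction.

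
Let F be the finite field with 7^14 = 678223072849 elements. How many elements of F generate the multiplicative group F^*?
There are φ(678223072848) = 216063877120 primitive elements

F_q^* is cyclic of order q - 1 = 678223072848. A cyclic group of order m has exactly φ(m) generators. Here m = 678223072848 = 2^4 · 3 · 29 · 113 · 911 · 4733, so the number of primitive elements is φ(678223072848) = 216063877120.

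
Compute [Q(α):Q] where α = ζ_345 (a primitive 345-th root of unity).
[Q(α):Q] = 176

The minimal polynomial of ζ_345 over Q is the 345-th cyclotomic polynomial Φ_345(x), which is irreducible over Q and has degree φ(345) = 176. Hence [Q(α):Q] = φ(345) = 176.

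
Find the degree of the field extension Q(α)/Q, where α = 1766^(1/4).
[Q(α):Q] = 4

α is a root of x^4 - 1766. By Eisenstein's criterion at the prime p = 2 (which divides the constant term 1766 but p^2 = 4 does not, since 1766 is squarefree), x^4 - 1766 is irreducible over Q. Hence [Q(α):Q] = 4.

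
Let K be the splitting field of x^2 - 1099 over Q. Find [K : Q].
[K : Q] = 2

f(x) = x^2 - 1099 factors as (x - √1099)(x + √1099). The splitting field is K = Q(√1099). Since 1099 is squarefree and > 1, it is not a perfect square, so x^2 - 1099 is irreducible over Q and [Q(√1099) : Q] = 2. Hence [K : Q] = 2.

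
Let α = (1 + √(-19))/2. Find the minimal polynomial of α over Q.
m_α(x) = x^2 - x + 5

From 2α - 1 = √(-19), squaring gives (2α - 1)^2 = -19, i.e. 4α^2 - 4α + 1 = -19, so α^2 - α + (1 + 19)/4 = 0. Since -19 ≡ 1 (mod 4), (1 + 19)/4 = 5 ∈ Z. The polynomial x^2 - x + 5 has discriminant 1 - 4·(5) = -19, which is not a perfect square in Q (d = -19 is squarefree and ≠ 1), so x^2 - x + 5 is irreducible over Q. It is the minimal polynomial of α.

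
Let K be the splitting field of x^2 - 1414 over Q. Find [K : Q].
[K : Q] = 2

f(x) = x^2 - 1414 factors as (x - √1414)(x + √1414). The splitting field is K = Q(√1414). Since 1414 is squarefree and > 1, it is not a perfect square, so x^2 - 1414 is irreducible over Q and [Q(√1414) : Q] = 2. Hence [K : Q] = 2.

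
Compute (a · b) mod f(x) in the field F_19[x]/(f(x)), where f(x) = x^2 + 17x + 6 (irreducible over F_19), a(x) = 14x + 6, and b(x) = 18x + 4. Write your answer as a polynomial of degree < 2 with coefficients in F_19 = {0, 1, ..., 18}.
a · b ≡ 3x + 13 (mod f(x))

Multiply in F_19[x]: a(x)·b(x) = (14x + 6)·(18x + 4) = 5x^2 + 12x + 5. This has degree ≥ 2, so divide by f(x) over F_19: 5x^2 + 12x + 5 = (5)·(x^2 + 17x + 6) + (3x + 13). Hence a·b ≡ 3x + 13 (mod f). (F_19[x]/(f) is a field with 19^2 = 361 elements since f is irreducible of degree 2.)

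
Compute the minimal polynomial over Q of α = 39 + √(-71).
m_α(x) = x^2 - 78x + 1592

From α - 39 = √(-71), squaring gives (α - 39)^2 = -71, i.e. α^2 - 78α + 1521 = -71, so α^2 - 78α + 1592 = 0. The discriminant of x^2 - 78x + 1592 is (-78)^2 - 4·(1592) = 6084 - 6368 = -284, and 4·(-71) is not a perfect square in Q since -71 is squarefree and ≠ 1. Hence x^2 - 78x + 1592 is irreducible over Q and is the minimal polynomial of α.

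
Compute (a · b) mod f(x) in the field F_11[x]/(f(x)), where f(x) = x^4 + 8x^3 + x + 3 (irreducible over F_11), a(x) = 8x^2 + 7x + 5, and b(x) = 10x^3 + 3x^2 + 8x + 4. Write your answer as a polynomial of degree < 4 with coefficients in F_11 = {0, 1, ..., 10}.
a · b ≡ 4x^3 + x^2 + 8 (mod f(x))

Multiply in F_11[x]: a(x)·b(x) = (8x^2 + 7x + 5)·(10x^3 + 3x^2 + 8x + 4) = 3x^5 + 6x^4 + 3x^3 + 4x^2 + 2x + 9. This has degree ≥ 4, so divide by f(x) over F_11: 3x^5 + 6x^4 + 3x^3 + 4x^2 + 2x + 9 = (3x + 4)·(x^4 + 8x^3 + x + 3) + (4x^3 + x^2 + 8). Hence a·b ≡ 4x^3 + x^2 + 8 (mod f). (F_11[x]/(f) is a field with 11^4 = 14641 elements since f is irreducible of degree 4.)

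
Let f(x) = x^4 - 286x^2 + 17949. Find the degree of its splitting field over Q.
[K : Q] = 4

Solving the quadratic in x^2: x^2 = (286 ± √(286^2 - 4·17949))/2 = (286 ± √10000)/2 = (286 ± 100)/2, giving x^2 = 93 or x^2 = 193. So f(x) = (x^2 - 93)(x^2 - 193) and the roots of f are ±√93, ±√193. Hence the splitting field is K = Q(√93, √193). Since 93 and 193 are distinct squarefree integers > 1, their product 17949 is not a perfect square, so √193 ∉ Q(√93). By the tower law [K:Q] = [Q(√93,√193):Q(√93)] · [Q(√93):Q] = 2 · 2 = 4.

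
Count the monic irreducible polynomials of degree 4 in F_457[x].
There are 10904423988 monic irreducible polynomials of degree 4 over F_457

Each element of F_{457^4} that lies in no proper subfield is a root of exactly one monic irreducible of degree 4 over F_457, and each such polynomial has 4 distinct roots in F_{457^4}. By Möbius inversion the count is N_457(4) = (1/4) Σ_{d|4} μ(4/d) · 457^d = (1/4)(μ(4)·457^1 + μ(2)·457^2 + μ(1)·457^4) = 43617695952/4 = 10904423988.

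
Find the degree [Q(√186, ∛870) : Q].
[Q(√186, ∛870) : Q] = 6

Let L = Q(√186, ∛870). Since Q(√186) ⊂ L and [Q(√186):Q] = 2, the tower law gives 2 | [L:Q]. Likewise Q(∛870) ⊂ L with [Q(∛870):Q] = 3 (because 870 is not a perfect cube), so 3 | [L:Q]. As gcd(2,3) = 1, [L:Q] is divisible by 6. Conversely L is generated over Q by √186 and ∛870, so [L:Q] ≤ 2·3 = 6. Therefore [Q(√186, ∛870) : Q] = 6.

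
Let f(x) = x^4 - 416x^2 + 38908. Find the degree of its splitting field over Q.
[K : Q] = 4

Solving the quadratic in x^2: x^2 = (416 ± √(416^2 - 4·38908))/2 = (416 ± √17424)/2 = (416 ± 132)/2, giving x^2 = 142 or x^2 = 274. So f(x) = (x^2 - 142)(x^2 - 274) and the roots of f are ±√142, ±√274. Hence the splitting field is K = Q(√142, √274). Since 142 and 274 are distinct squarefree integers > 1, their product 38908 is not a perfect square, so √274 ∉ Q(√142). By the tower law [K:Q] = [Q(√142,√274):Q(√142)] · [Q(√142):Q] = 2 · 2 = 4.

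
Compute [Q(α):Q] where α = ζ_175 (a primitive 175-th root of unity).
[Q(α):Q] = 120

The minimal polynomial of ζ_175 over Q is the 175-th cyclotomic polynomial Φ_175(x), which is irreducible over Q and has degree φ(175) = 120. Hence [Q(α):Q] = φ(175) = 120.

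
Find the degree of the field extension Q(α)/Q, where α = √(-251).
[Q(α):Q] = 2

[Q(α):Q] equals the degree of the minimal polynomial of α. Here α^2 = -251 and x^2 + 251 is irreducible (d = -251 is squarefree, ≠ 1, hence not a square), so deg(m_α) = 2. Thus [Q(α):Q] = 2.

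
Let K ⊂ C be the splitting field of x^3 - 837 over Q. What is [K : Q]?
[K : Q] = 6

The roots of x^3 - 837 are ∛837, ω∛837, ω^2∛837 where ω = e^(2πi/3) is a primitive cube root of unity, so K = Q(∛837, ω). Now [Q(∛837):Q] = 3 (since 837 is not a perfect cube, x^3 - 837 is irreducible) and [Q(ω):Q] = 2. Both 2 and 3 divide [K:Q], and [K:Q] ≤ 3·2 = 6, so [K:Q] = 6. (Equivalently: Q(∛837) ⊂ R but ω ∉ R, so [K : Q(∛837)] = 2.)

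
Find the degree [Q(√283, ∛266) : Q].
[Q(√283, ∛266) : Q] = 6

Let L = Q(√283, ∛266). Since Q(√283) ⊂ L and [Q(√283):Q] = 2, the tower law gives 2 | [L:Q]. Likewise Q(∛266) ⊂ L with [Q(∛266):Q] = 3 (because 266 is not a perfect cube), so 3 | [L:Q]. As gcd(2,3) = 1, [L:Q] is divisible by 6. Conversely L is generated over Q by √283 and ∛266, so [L:Q] ≤ 2·3 = 6. Therefore [Q(√283, ∛266) : Q] = 6.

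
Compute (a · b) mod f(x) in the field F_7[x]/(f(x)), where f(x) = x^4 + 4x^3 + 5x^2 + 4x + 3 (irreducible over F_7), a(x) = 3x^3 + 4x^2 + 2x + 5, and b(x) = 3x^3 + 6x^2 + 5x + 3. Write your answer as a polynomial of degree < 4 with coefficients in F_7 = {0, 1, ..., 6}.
a · b ≡ 3x^3 + 6x^2 + 2x + 6 (mod f(x))

Multiply in F_7[x]: a(x)·b(x) = (3x^3 + 4x^2 + 2x + 5)·(3x^3 + 6x^2 + 5x + 3) = 2x^6 + 2x^5 + 3x^4 + 3x^2 + 3x + 1. This has degree ≥ 4, so divide by f(x) over F_7: 2x^6 + 2x^5 + 3x^4 + 3x^2 + 3x + 1 = (2x^2 + x + 3)·(x^4 + 4x^3 + 5x^2 + 4x + 3) + (3x^3 + 6x^2 + 2x + 6). Hence a·b ≡ 3x^3 + 6x^2 + 2x + 6 (mod f). (F_7[x]/(f) is a field with 7^4 = 2401 elements since f is irreducible of degree 4.)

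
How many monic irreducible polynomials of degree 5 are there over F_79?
There are 615411264 monic irreducible polynomials of degree 5 over F_79

Each element of F_{79^5} that lies in no proper subfield is a root of exactly one monic irreducible of degree 5 over F_79, and each such polynomial has 5 distinct roots in F_{79^5}. By Möbius inversion the count is N_79(5) = (1/5) Σ_{d|5} μ(5/d) · 79^d = (1/5)(μ(5)·79^1 + μ(1)·79^5) = 3077056320/5 = 615411264.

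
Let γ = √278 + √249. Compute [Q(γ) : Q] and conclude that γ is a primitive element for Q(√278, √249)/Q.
[Q(γ) : Q] = 4 (equivalently, Q(γ) = Q(√278, √249))

Obviously Q(γ) ⊆ Q(√278, √249), and [Q(√278, √249):Q] = 4 (since 278, 249 are distinct squarefree integers > 1 with 69222 not a perfect square). To show equality we compute the minimal polynomial of γ. From γ = √278 + √249: γ^2 = 278 + 2√(69222) + 249 = 527 + 2√(69222), so γ^2 - 527 = 2√(69222); squaring, (γ^2 - 527)^2 = 4·69222, i.e. γ^4 - 1054γ^2 + 277729 - 276888 = 0, i.e. γ^4 - 1054γ^2 + 841 = 0. So γ is a root of x^4 - 1054x^2 + 841. This polynomial is irreducible over Q: it has no rational root (each ±√278 ± √249 is irrational), and any factorization into two quadratics over Q would force √(69222) ∈ Q (pairing opposite roots) or √278, √249 ∈ Q (other pairings), all impossible. Hence [Q(γ):Q] = 4 = [Q(√278, √249):Q], so Q(γ) = Q(√278, √249).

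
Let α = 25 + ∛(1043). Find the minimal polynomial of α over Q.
m_α(x) = x^3 - 75x^2 + 1875x - 16668

Set β = α - 25 = ∛(1043), so β^3 = 1043. Then (α - 25)^3 - 1043 = 0, i.e. α is a root of g(x) = (x - 25)^3 - 1043 = x^3 - 75x^2 + 1875x - 16668. Since g(x) = h(x - 25) where h(x) = x^3 - 1043, and h is irreducible over Q (because 1043 is not a perfect cube, so h has no rational root, and a monic cubic with no rational root is irreducible), g is also irreducible (irreducibility is preserved under the substitution x → x - 25). Hence m_α(x) = x^3 - 75x^2 + 1875x - 16668.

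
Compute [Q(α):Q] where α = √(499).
[Q(α):Q] = 2

[Q(α):Q] equals the degree of the minimal polynomial of α. Here α^2 = 499 and x^2 - 499 is irreducible (d = 499 is squarefree, ≠ 1, hence not a square), so deg(m_α) = 2. Thus [Q(α):Q] = 2.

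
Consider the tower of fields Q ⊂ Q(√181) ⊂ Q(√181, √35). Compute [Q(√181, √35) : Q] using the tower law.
[Q(√181, √35) : Q] = 4

[Q(√181):Q] = 2 (min poly x^2 - 181, irreducible since 181 is squarefree > 1). For the top step, suppose √35 ∈ Q(√181), say √35 = c + d√181 with c, d ∈ Q. Squaring: 35 = c^2 + 181d^2 + 2cd√181. Since √181 ∉ Q this forces 2cd = 0. If d = 0 then √35 = c ∈ Q, contradicting 35 squarefree > 1. If c = 0 then 35 = 181d^2, so 181·35 = (181d)^2 is a perfect square in Q — but 181·35 = 6335 is not a perfect square (since 181 and 35 are distinct squarefree integers). Contradiction. Hence √35 ∉ Q(√181), so x^2 - 35 stays irreducible over Q(√181) and [Q(√181, √35) : Q(√181)] = 2. By the tower law, [Q(√181, √35) : Q] = 2 · 2 = 4.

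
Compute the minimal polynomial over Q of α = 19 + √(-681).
m_α(x) = x^2 - 38x + 1042

From α - 19 = √(-681), squaring gives (α - 19)^2 = -681, i.e. α^2 - 38α + 361 = -681, so α^2 - 38α + 1042 = 0. The discriminant of x^2 - 38x + 1042 is (-38)^2 - 4·(1042) = 1444 - 4168 = -2724, and 4·(-681) is not a perfect square in Q since -681 is squarefree and ≠ 1. Hence x^2 - 38x + 1042 is irreducible over Q and is the minimal polynomial of α.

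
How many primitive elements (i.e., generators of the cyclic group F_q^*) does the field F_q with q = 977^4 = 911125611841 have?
There are φ(911125611840) = 232906752000 primitive elements

F_q^* is cyclic of order q - 1 = 911125611840. A cyclic group of order m has exactly φ(m) generators. Here m = 911125611840 = 2^6 · 3 · 5 · 53 · 61 · 163 · 1801, so the number of primitive elements is φ(911125611840) = 232906752000.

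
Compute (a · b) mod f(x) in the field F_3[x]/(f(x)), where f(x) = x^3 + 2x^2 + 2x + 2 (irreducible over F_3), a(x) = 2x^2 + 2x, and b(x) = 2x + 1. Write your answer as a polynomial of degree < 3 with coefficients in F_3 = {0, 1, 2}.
a · b ≡ x^2 + 1 (mod f(x))

Multiply in F_3[x]: a(x)·b(x) = (2x^2 + 2x)·(2x + 1) = x^3 + 2x. This has degree ≥ 3, so divide by f(x) over F_3: x^3 + 2x = (1)·(x^3 + 2x^2 + 2x + 2) + (x^2 + 1). Hence a·b ≡ x^2 + 1 (mod f). (F_3[x]/(f) is a field with 3^3 = 27 elements since f is irreducible of degree 3.)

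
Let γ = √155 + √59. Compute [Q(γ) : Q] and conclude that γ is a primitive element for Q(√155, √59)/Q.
[Q(γ) : Q] = 4 (equivalently, Q(γ) = Q(√155, √59))

Obviously Q(γ) ⊆ Q(√155, √59), and [Q(√155, √59):Q] = 4 (since 155, 59 are distinct squarefree integers > 1 with 9145 not a perfect square). To show equality we compute the minimal polynomial of γ. From γ = √155 + √59: γ^2 = 155 + 2√(9145) + 59 = 214 + 2√(9145), so γ^2 - 214 = 2√(9145); squaring, (γ^2 - 214)^2 = 4·9145, i.e. γ^4 - 428γ^2 + 45796 - 36580 = 0, i.e. γ^4 - 428γ^2 + 9216 = 0. So γ is a root of x^4 - 428x^2 + 9216. This polynomial is irreducible over Q: it has no rational root (each ±√155 ± √59 is irrational), and any factorization into two quadratics over Q would force √(9145) ∈ Q (pairing opposite roots) or √155, √59 ∈ Q (other pairings), all impossible. Hence [Q(γ):Q] = 4 = [Q(√155, √59):Q], so Q(γ) = Q(√155, √59).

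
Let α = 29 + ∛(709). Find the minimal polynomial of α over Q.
m_α(x) = x^3 - 87x^2 + 2523x - 25098

Set β = α - 29 = ∛(709), so β^3 = 709. Then (α - 29)^3 - 709 = 0, i.e. α is a root of g(x) = (x - 29)^3 - 709 = x^3 - 87x^2 + 2523x - 25098. Since g(x) = h(x - 29) where h(x) = x^3 - 709, and h is irreducible over Q (because 709 is not a perfect cube, so h has no rational root, and a monic cubic with no rational root is irreducible), g is also irreducible (irreducibility is preserved under the substitution x → x - 29). Hence m_α(x) = x^3 - 87x^2 + 2523x - 25098.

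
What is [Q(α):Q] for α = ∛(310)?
[Q(α):Q] = 3

The minimal polynomial of α is x^3 - 310, irreducible over Q since 310 is not a perfect cube (so x^3 - 310 has no rational root). Hence [Q(α):Q] = deg(m_α) = 3.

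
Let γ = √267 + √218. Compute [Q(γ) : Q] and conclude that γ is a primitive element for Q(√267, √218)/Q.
[Q(γ) : Q] = 4 (equivalently, Q(γ) = Q(√267, √218))

Obviously Q(γ) ⊆ Q(√267, √218), and [Q(√267, √218):Q] = 4 (since 267, 218 are distinct squarefree integers > 1 with 58206 not a perfect square). To show equality we compute the minimal polynomial of γ. From γ = √267 + √218: γ^2 = 267 + 2√(58206) + 218 = 485 + 2√(58206), so γ^2 - 485 = 2√(58206); squaring, (γ^2 - 485)^2 = 4·58206, i.e. γ^4 - 970γ^2 + 235225 - 232824 = 0, i.e. γ^4 - 970γ^2 + 2401 = 0. So γ is a root of x^4 - 970x^2 + 2401. This polynomial is irreducible over Q: it has no rational root (each ±√267 ± √218 is irrational), and any factorization into two quadratics over Q would force √(58206) ∈ Q (pairing opposite roots) or √267, √218 ∈ Q (other pairings), all impossible. Hence [Q(γ):Q] = 4 = [Q(√267, √218):Q], so Q(γ) = Q(√267, √218).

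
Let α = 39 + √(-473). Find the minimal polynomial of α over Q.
m_α(x) = x^2 - 78x + 1994

From α - 39 = √(-473), squaring gives (α - 39)^2 = -473, i.e. α^2 - 78α + 1521 = -473, so α^2 - 78α + 1994 = 0. The discriminant of x^2 - 78x + 1994 is (-78)^2 - 4·(1994) = 6084 - 7976 = -1892, and 4·(-473) is not a perfect square in Q since -473 is squarefree and ≠ 1. Hence x^2 - 78x + 1994 is irreducible over Q and is the minimal polynomial of α.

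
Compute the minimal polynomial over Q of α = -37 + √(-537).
m_α(x) = x^2 + 74x + 1906

From α + 37 = √(-537), squaring gives (α + 37)^2 = -537, i.e. α^2 + 74α + 1369 = -537, so α^2 + 74α + 1906 = 0. The discriminant of x^2 + 74x + 1906 is (74)^2 - 4·(1906) = 5476 - 7624 = -2148, and 4·(-537) is not a perfect square in Q since -537 is squarefree and ≠ 1. Hence x^2 + 74x + 1906 is irreducible over Q and is the minimal polynomial of α.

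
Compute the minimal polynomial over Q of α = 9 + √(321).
m_α(x) = x^2 - 18x - 240

From α - 9 = √(321), squaring gives (α - 9)^2 = 321, i.e. α^2 - 18α + 81 = 321, so α^2 - 18α - 240 = 0. The discriminant of x^2 - 18x - 240 is (-18)^2 - 4·(-240) = 324 + 960 = 1284, and 4·(321) is not a perfect square in Q since 321 is squarefree and ≠ 1. Hence x^2 - 18x - 240 is irreducible over Q and is the minimal polynomial of α.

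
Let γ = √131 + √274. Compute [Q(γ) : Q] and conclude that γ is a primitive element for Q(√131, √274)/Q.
[Q(γ) : Q] = 4 (equivalently, Q(γ) = Q(√131, √274))

Obviously Q(γ) ⊆ Q(√131, √274), and [Q(√131, √274):Q] = 4 (since 131, 274 are distinct squarefree integers > 1 with 35894 not a perfect square). To show equality we compute the minimal polynomial of γ. From γ = √131 + √274: γ^2 = 131 + 2√(35894) + 274 = 405 + 2√(35894), so γ^2 - 405 = 2√(35894); squaring, (γ^2 - 405)^2 = 4·35894, i.e. γ^4 - 810γ^2 + 164025 - 143576 = 0, i.e. γ^4 - 810γ^2 + 20449 = 0. So γ is a root of x^4 - 810x^2 + 20449. This polynomial is irreducible over Q: it has no rational root (each ±√131 ± √274 is irrational), and any factorization into two quadratics over Q would force √(35894) ∈ Q (pairing opposite roots) or √131, √274 ∈ Q (other pairings), all impossible. Hence [Q(γ):Q] = 4 = [Q(√131, √274):Q], so Q(γ) = Q(√131, √274).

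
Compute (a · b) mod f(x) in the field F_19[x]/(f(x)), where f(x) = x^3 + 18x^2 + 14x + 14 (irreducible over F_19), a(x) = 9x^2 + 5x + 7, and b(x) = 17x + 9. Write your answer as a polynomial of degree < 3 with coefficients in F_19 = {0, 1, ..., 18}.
a · b ≡ 15x^2 + 17x + 11 (mod f(x))

Multiply in F_19[x]: a(x)·b(x) = (9x^2 + 5x + 7)·(17x + 9) = x^3 + 14x^2 + 12x + 6. This has degree ≥ 3, so divide by f(x) over F_19: x^3 + 14x^2 + 12x + 6 = (1)·(x^3 + 18x^2 + 14x + 14) + (15x^2 + 17x + 11). Hence a·b ≡ 15x^2 + 17x + 11 (mod f). (F_19[x]/(f) is a field with 19^3 = 6859 elements since f is irreducible of degree 3.)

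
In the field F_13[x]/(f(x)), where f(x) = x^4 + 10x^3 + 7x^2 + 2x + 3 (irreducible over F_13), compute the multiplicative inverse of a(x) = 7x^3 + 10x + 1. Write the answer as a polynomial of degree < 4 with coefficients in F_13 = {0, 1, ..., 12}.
a(x)^(-1) ≡ 9x^3 + 10x^2 + 3x + 3 (mod f(x))

Since f is irreducible over F_13, F_13[x]/(f) is a field and a(x) ≠ 0 has an inverse. Apply the extended Euclidean algorithm to f(x) and a(x) in F_13[x]: f(x) = (2x + 7)·a(x) + (8x + 9);  a(x) = (9x^2 + 11x + 10)·(8x + 9) + (2). The last nonzero remainder is the constant 2 = gcd(f, a) in F_13. Back-substituting through the division chain expresses 2 = s(x)·a(x) + t(x)·f(x) with s(x) ≡ 5x^3 + 7x^2 + 6x + 6 (mod f), so (5x^3 + 7x^2 + 6x + 6)·a(x) ≡ 2 (mod f). Multiplying by 2^(-1) ≡ 7 in F_13 gives a(x)^(-1) ≡ 7·(5x^3 + 7x^2 + 6x + 6) ≡ 9x^3 + 10x^2 + 3x + 3 (mod f). Check: (7x^3 + 10x + 1)·(9x^3 + 10x^2 + 3x + 3) = 11x^6 + 5x^5 + 7x^4 + x^2 + 7x + 3 ≡ 1 (mod x^4 + 10x^3 + 7x^2 + 2x + 3).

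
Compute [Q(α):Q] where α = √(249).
[Q(α):Q] = 2

[Q(α):Q] equals the degree of the minimal polynomial of α. Here α^2 = 249 and x^2 - 249 is irreducible (d = 249 is squarefree, ≠ 1, hence not a square), so deg(m_α) = 2. Thus [Q(α):Q] = 2.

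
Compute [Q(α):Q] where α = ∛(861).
[Q(α):Q] = 3

The minimal polynomial of α is x^3 - 861, irreducible over Q since 861 is not a perfect cube (so x^3 - 861 has no rational root). Hence [Q(α):Q] = deg(m_α) = 3.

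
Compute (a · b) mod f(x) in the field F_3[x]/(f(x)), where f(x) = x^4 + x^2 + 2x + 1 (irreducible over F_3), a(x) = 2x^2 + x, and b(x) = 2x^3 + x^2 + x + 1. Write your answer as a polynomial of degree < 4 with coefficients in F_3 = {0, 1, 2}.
a · b ≡ 2x^3 + x + 2 (mod f(x))

Multiply in F_3[x]: a(x)·b(x) = (2x^2 + x)·(2x^3 + x^2 + x + 1) = x^5 + x^4 + x. This has degree ≥ 4, so divide by f(x) over F_3: x^5 + x^4 + x = (x + 1)·(x^4 + x^2 + 2x + 1) + (2x^3 + x + 2). Hence a·b ≡ 2x^3 + x + 2 (mod f). (F_3[x]/(f) is a field with 3^4 = 81 elements since f is irreducible of degree 4.)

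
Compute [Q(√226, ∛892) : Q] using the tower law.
[Q(√226, ∛892) : Q] = 6

Let L = Q(√226, ∛892). Since Q(√226) ⊂ L and [Q(√226):Q] = 2, the tower law gives 2 | [L:Q]. Likewise Q(∛892) ⊂ L with [Q(∛892):Q] = 3 (because 892 is not a perfect cube), so 3 | [L:Q]. As gcd(2,3) = 1, [L:Q] is divisible by 6. Conversely L is generated over Q by √226 and ∛892, so [L:Q] ≤ 2·3 = 6. Therefore [Q(√226, ∛892) : Q] = 6.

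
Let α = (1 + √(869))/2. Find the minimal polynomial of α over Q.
m_α(x) = x^2 - x - 217

From 2α - 1 = √(869), squaring gives (2α - 1)^2 = 869, i.e. 4α^2 - 4α + 1 = 869, so α^2 - α + (1 - 869)/4 = 0. Since 869 ≡ 1 (mod 4), (1 - 869)/4 = -217 ∈ Z. The polynomial x^2 - x - 217 has discriminant 1 - 4·(-217) = 869, which is not a perfect square in Q (d = 869 is squarefree and ≠ 1), so x^2 - x - 217 is irreducible over Q. It is the minimal polynomial of α.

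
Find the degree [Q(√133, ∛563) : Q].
[Q(√133, ∛563) : Q] = 6

Let L = Q(√133, ∛563). Since Q(√133) ⊂ L and [Q(√133):Q] = 2, the tower law gives 2 | [L:Q]. Likewise Q(∛563) ⊂ L with [Q(∛563):Q] = 3 (because 563 is not a perfect cube), so 3 | [L:Q]. As gcd(2,3) = 1, [L:Q] is divisible by 6. Conversely L is generated over Q by √133 and ∛563, so [L:Q] ≤ 2·3 = 6. Therefore [Q(√133, ∛563) : Q] = 6.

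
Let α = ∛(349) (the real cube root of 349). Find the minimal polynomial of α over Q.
m_α(x) = x^3 - 349

α satisfies α^3 = 349, so x^3 - 349 annihilates α. By the rational root test, a rational root p/q (in lowest terms) of x^3 - 349 would satisfy p^3 = 349 q^3, forcing q = 1 and p^3 = 349; but 349 is not a perfect cube, contradiction. A monic cubic over Q with no rational root is irreducible (any nontrivial factorization would include a linear factor). Hence x^3 - 349 is the minimal polynomial of α, and in particular [Q(α):Q] = 3.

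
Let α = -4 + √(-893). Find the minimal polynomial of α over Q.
m_α(x) = x^2 + 8x + 909

From α + 4 = √(-893), squaring gives (α + 4)^2 = -893, i.e. α^2 + 8α + 16 = -893, so α^2 + 8α + 909 = 0. The discriminant of x^2 + 8x + 909 is (8)^2 - 4·(909) = 64 - 3636 = -3572, and 4·(-893) is not a perfect square in Q since -893 is squarefree and ≠ 1. Hence x^2 + 8x + 909 is irreducible over Q and is the minimal polynomial of α.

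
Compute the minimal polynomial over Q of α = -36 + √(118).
m_α(x) = x^2 + 72x + 1178

From α + 36 = √(118), squaring gives (α + 36)^2 = 118, i.e. α^2 + 72α + 1296 = 118, so α^2 + 72α + 1178 = 0. The discriminant of x^2 + 72x + 1178 is (72)^2 - 4·(1178) = 5184 - 4712 = 472, and 4·(118) is not a perfect square in Q since 118 is squarefree and ≠ 1. Hence x^2 + 72x + 1178 is irreducible over Q and is the minimal polynomial of α.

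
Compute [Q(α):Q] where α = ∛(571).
[Q(α):Q] = 3

The minimal polynomial of α is x^3 - 571, irreducible over Q since 571 is not a perfect cube (so x^3 - 571 has no rational root). Hence [Q(α):Q] = deg(m_α) = 3.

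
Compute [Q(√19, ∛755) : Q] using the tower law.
[Q(√19, ∛755) : Q] = 6

Let L = Q(√19, ∛755). Since Q(√19) ⊂ L and [Q(√19):Q] = 2, the tower law gives 2 | [L:Q]. Likewise Q(∛755) ⊂ L with [Q(∛755):Q] = 3 (because 755 is not a perfect cube), so 3 | [L:Q]. As gcd(2,3) = 1, [L:Q] is divisible by 6. Conversely L is generated over Q by √19 and ∛755, so [L:Q] ≤ 2·3 = 6. Therefore [Q(√19, ∛755) : Q] = 6.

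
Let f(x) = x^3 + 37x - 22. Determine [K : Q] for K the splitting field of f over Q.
[K : Q] = 6

By the rational root test, any rational root of the monic integer polynomial f(x) = x^3 + 37x - 22 must be an integer dividing the constant term -22, i.e. one of ±{1, 2, 11, 22}. Evaluating: f(1) = 16, f(-1) = -60, f(2) = 60, f(-2) = -104, f(11) = 1716, f(-11) = -1760, f(22) = 11440, f(-22) = -11484; none is 0, so f has no rational root and is therefore irreducible over Q (a cubic with no linear factor over a field is irreducible). For an irreducible cubic, the Galois group is A_3 or S_3 according as the discriminant disc(f) = -4a^3 - 27b^2 = -4·(37)^3 - 27·(-22)^2 = -215680 is or is not a square in Q. Here disc(f) = -215680 is not a perfect square in Q, so the Galois group of f over Q is not contained in A_3 and must be all of S_3. The splitting field has degree |S_3| = 6 over Q, so [K : Q] = 6.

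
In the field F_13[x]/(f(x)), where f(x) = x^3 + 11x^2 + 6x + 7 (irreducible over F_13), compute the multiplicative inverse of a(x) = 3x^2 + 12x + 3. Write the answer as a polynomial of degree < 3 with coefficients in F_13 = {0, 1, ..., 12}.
a(x)^(-1) ≡ 3x^2 + 7x + 2 (mod f(x))

Since f is irreducible over F_13, F_13[x]/(f) is a field and a(x) ≠ 0 has an inverse. Apply the extended Euclidean algorithm to f(x) and a(x) in F_13[x]: f(x) = (9x + 11)·a(x) + (3x);  a(x) = (x + 4)·(3x) + (3). The last nonzero remainder is the constant 3 = gcd(f, a) in F_13. Back-substituting through the division chain expresses 3 = s(x)·a(x) + t(x)·f(x) with s(x) ≡ 9x^2 + 8x + 6 (mod f), so (9x^2 + 8x + 6)·a(x) ≡ 3 (mod f). Multiplying by 3^(-1) ≡ 9 in F_13 gives a(x)^(-1) ≡ 9·(9x^2 + 8x + 6) ≡ 3x^2 + 7x + 2 (mod f). Check: (3x^2 + 12x + 3)·(3x^2 + 7x + 2) = 9x^4 + 5x^3 + 8x^2 + 6x + 6 ≡ 1 (mod x^3 + 11x^2 + 6x + 7).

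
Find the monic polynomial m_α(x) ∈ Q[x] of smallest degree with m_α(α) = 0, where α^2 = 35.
m_α(x) = x^2 - 35

α satisfies α^2 - 35 = 0, so x^2 - 35 annihilates α. Since d = 35 is squarefree and ≠ 1, it is not a perfect square in Q, so x^2 - 35 has no rational root and is therefore irreducible over Q (a degree-2 polynomial over a field is irreducible iff it has no root). Hence m_α(x) = x^2 - 35.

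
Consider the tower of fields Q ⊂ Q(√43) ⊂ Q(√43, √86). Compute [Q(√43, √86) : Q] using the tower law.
[Q(√43, √86) : Q] = 4

[Q(√43):Q] = 2 (min poly x^2 - 43, irreducible since 43 is squarefree > 1). For the top step, suppose √86 ∈ Q(√43), say √86 = c + d√43 with c, d ∈ Q. Squaring: 86 = c^2 + 43d^2 + 2cd√43. Since √43 ∉ Q this forces 2cd = 0. If d = 0 then √86 = c ∈ Q, contradicting 86 squarefree > 1. If c = 0 then 86 = 43d^2, so 43·86 = (43d)^2 is a perfect square in Q — but 43·86 = 3698 is not a perfect square (since 43 and 86 are distinct squarefree integers). Contradiction. Hence √86 ∉ Q(√43), so x^2 - 86 stays irreducible over Q(√43) and [Q(√43, √86) : Q(√43)] = 2. By the tower law, [Q(√43, √86) : Q] = 2 · 2 = 4.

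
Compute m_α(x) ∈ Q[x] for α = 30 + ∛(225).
m_α(x) = x^3 - 90x^2 + 2700x - 27225

Set β = α - 30 = ∛(225), so β^3 = 225. Then (α - 30)^3 - 225 = 0, i.e. α is a root of g(x) = (x - 30)^3 - 225 = x^3 - 90x^2 + 2700x - 27225. Since g(x) = h(x - 30) where h(x) = x^3 - 225, and h is irreducible over Q (because 225 is not a perfect cube, so h has no rational root, and a monic cubic with no rational root is irreducible), g is also irreducible (irreducibility is preserved under the substitution x → x - 30). Hence m_α(x) = x^3 - 90x^2 + 2700x - 27225.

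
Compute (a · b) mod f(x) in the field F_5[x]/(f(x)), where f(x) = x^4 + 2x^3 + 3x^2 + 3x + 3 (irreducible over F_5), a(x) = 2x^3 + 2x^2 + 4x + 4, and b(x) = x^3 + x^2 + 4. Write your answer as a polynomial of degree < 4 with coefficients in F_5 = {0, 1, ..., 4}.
a · b ≡ x^2 + x + 1 (mod f(x))

Multiply in F_5[x]: a(x)·b(x) = (2x^3 + 2x^2 + 4x + 4)·(x^3 + x^2 + 4) = 2x^6 + 4x^5 + x^4 + x^3 + 2x^2 + x + 1. This has degree ≥ 4, so divide by f(x) over F_5: 2x^6 + 4x^5 + x^4 + x^3 + 2x^2 + x + 1 = (2x^2)·(x^4 + 2x^3 + 3x^2 + 3x + 3) + (x^2 + x + 1). Hence a·b ≡ x^2 + x + 1 (mod f). (F_5[x]/(f) is a field with 5^4 = 625 elements since f is irreducible of degree 4.)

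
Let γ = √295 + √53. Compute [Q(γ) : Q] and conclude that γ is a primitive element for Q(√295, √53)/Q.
[Q(γ) : Q] = 4 (equivalently, Q(γ) = Q(√295, √53))

Obviously Q(γ) ⊆ Q(√295, √53), and [Q(√295, √53):Q] = 4 (since 295, 53 are distinct squarefree integers > 1 with 15635 not a perfect square). To show equality we compute the minimal polynomial of γ. From γ = √295 + √53: γ^2 = 295 + 2√(15635) + 53 = 348 + 2√(15635), so γ^2 - 348 = 2√(15635); squaring, (γ^2 - 348)^2 = 4·15635, i.e. γ^4 - 696γ^2 + 121104 - 62540 = 0, i.e. γ^4 - 696γ^2 + 58564 = 0. So γ is a root of x^4 - 696x^2 + 58564. This polynomial is irreducible over Q: it has no rational root (each ±√295 ± √53 is irrational), and any factorization into two quadratics over Q would force √(15635) ∈ Q (pairing opposite roots) or √295, √53 ∈ Q (other pairings), all impossible. Hence [Q(γ):Q] = 4 = [Q(√295, √53):Q], so Q(γ) = Q(√295, √53).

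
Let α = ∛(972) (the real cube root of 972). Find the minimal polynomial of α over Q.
m_α(x) = x^3 - 972

α satisfies α^3 = 972, so x^3 - 972 annihilates α. By the rational root test, a rational root p/q (in lowest terms) of x^3 - 972 would satisfy p^3 = 972 q^3, forcing q = 1 and p^3 = 972; but 972 is not a perfect cube, contradiction. A monic cubic over Q with no rational root is irreducible (any nontrivial factorization would include a linear factor). Hence x^3 - 972 is the minimal polynomial of α, and in particular [Q(α):Q] = 3.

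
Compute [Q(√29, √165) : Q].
[Q(√29, √165) : Q] = 4

[Q(√29):Q] = 2 (min poly x^2 - 29, irreducible since 29 is squarefree > 1). For the top step, suppose √165 ∈ Q(√29), say √165 = c + d√29 with c, d ∈ Q. Squaring: 165 = c^2 + 29d^2 + 2cd√29. Since √29 ∉ Q this forces 2cd = 0. If d = 0 then √165 = c ∈ Q, contradicting 165 squarefree > 1. If c = 0 then 165 = 29d^2, so 29·165 = (29d)^2 is a perfect square in Q — but 29·165 = 4785 is not a perfect square (since 29 and 165 are distinct squarefree integers). Contradiction. Hence √165 ∉ Q(√29), so x^2 - 165 stays irreducible over Q(√29) and [Q(√29, √165) : Q(√29)] = 2. By the tower law, [Q(√29, √165) : Q] = 2 · 2 = 4.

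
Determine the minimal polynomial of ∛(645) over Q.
m_α(x) = x^3 - 645

α satisfies α^3 = 645, so x^3 - 645 annihilates α. By the rational root test, a rational root p/q (in lowest terms) of x^3 - 645 would satisfy p^3 = 645 q^3, forcing q = 1 and p^3 = 645; but 645 is not a perfect cube, contradiction. A monic cubic over Q with no rational root is irreducible (any nontrivial factorization would include a linear factor). Hence x^3 - 645 is the minimal polynomial of α, and in particular [Q(α):Q] = 3.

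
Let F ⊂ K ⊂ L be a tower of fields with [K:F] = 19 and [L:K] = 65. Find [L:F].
[L:F] = 1235

The tower law says that for any tower of field extensions F ⊂ K ⊂ L with finite degrees, [L:F] = [L:K] · [K:F]. Here this gives [L:F] = 65 · 19 = 1235.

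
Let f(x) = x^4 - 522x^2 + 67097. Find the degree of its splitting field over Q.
[K : Q] = 4

Solving the quadratic in x^2: x^2 = (522 ± √(522^2 - 4·67097))/2 = (522 ± √4096)/2 = (522 ± 64)/2, giving x^2 = 229 or x^2 = 293. So f(x) = (x^2 - 229)(x^2 - 293) and the roots of f are ±√229, ±√293. Hence the splitting field is K = Q(√229, √293). Since 229 and 293 are distinct squarefree integers > 1, their product 67097 is not a perfect square, so √293 ∉ Q(√229). By the tower law [K:Q] = [Q(√229,√293):Q(√229)] · [Q(√229):Q] = 2 · 2 = 4.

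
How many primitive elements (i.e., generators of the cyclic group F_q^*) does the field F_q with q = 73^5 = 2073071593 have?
There are φ(2073071592) = 691023840 primitive elements

F_q^* is cyclic of order q - 1 = 2073071592. A cyclic group of order m has exactly φ(m) generators. Here m = 2073071592 = 2^3 · 3^2 · 28792661, so the number of primitive elements is φ(2073071592) = 691023840.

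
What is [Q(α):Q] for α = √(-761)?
[Q(α):Q] = 2

[Q(α):Q] equals the degree of the minimal polynomial of α. Here α^2 = -761 and x^2 + 761 is irreducible (d = -761 is squarefree, ≠ 1, hence not a square), so deg(m_α) = 2. Thus [Q(α):Q] = 2.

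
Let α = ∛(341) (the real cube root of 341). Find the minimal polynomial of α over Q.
m_α(x) = x^3 - 341

α satisfies α^3 = 341, so x^3 - 341 annihilates α. By the rational root test, a rational root p/q (in lowest terms) of x^3 - 341 would satisfy p^3 = 341 q^3, forcing q = 1 and p^3 = 341; but 341 is not a perfect cube, contradiction. A monic cubic over Q with no rational root is irreducible (any nontrivial factorization would include a linear factor). Hence x^3 - 341 is the minimal polynomial of α, and in particular [Q(α):Q] = 3.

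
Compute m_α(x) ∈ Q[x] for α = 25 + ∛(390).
m_α(x) = x^3 - 75x^2 + 1875x - 16015

Set β = α - 25 = ∛(390), so β^3 = 390. Then (α - 25)^3 - 390 = 0, i.e. α is a root of g(x) = (x - 25)^3 - 390 = x^3 - 75x^2 + 1875x - 16015. Since g(x) = h(x - 25) where h(x) = x^3 - 390, and h is irreducible over Q (because 390 is not a perfect cube, so h has no rational root, and a monic cubic with no rational root is irreducible), g is also irreducible (irreducibility is preserved under the substitution x → x - 25). Hence m_α(x) = x^3 - 75x^2 + 1875x - 16015.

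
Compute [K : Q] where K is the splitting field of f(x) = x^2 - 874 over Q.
[K : Q] = 2

f(x) = x^2 - 874 factors as (x - √874)(x + √874). The splitting field is K = Q(√874). Since 874 is squarefree and > 1, it is not a perfect square, so x^2 - 874 is irreducible over Q and [Q(√874) : Q] = 2. Hence [K : Q] = 2.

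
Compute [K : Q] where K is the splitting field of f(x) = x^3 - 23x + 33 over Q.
[K : Q] = 6

By the rational root test, any rational root of the monic integer polynomial f(x) = x^3 - 23x + 33 must be an integer dividing the constant term 33, i.e. one of ±{1, 3, 11, 33}. Evaluating: f(1) = 11, f(-1) = 55, f(3) = -9, f(-3) = 75, f(11) = 1111, f(-11) = -1045, f(33) = 35211, f(-33) = -35145; none is 0, so f has no rational root and is therefore irreducible over Q (a cubic with no linear factor over a field is irreducible). For an irreducible cubic, the Galois group is A_3 or S_3 according as the discriminant disc(f) = -4a^3 - 27b^2 = -4·(-23)^3 - 27·(33)^2 = 19265 is or is not a square in Q. Here disc(f) = 19265 is not a perfect square in Q, so the Galois group of f over Q is not contained in A_3 and must be all of S_3. The splitting field has degree |S_3| = 6 over Q, so [K : Q] = 6.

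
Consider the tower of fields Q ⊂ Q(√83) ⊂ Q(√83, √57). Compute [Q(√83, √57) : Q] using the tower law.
[Q(√83, √57) : Q] = 4

[Q(√83):Q] = 2 (min poly x^2 - 83, irreducible since 83 is squarefree > 1). For the top step, suppose √57 ∈ Q(√83), say √57 = c + d√83 with c, d ∈ Q. Squaring: 57 = c^2 + 83d^2 + 2cd√83. Since √83 ∉ Q this forces 2cd = 0. If d = 0 then √57 = c ∈ Q, contradicting 57 squarefree > 1. If c = 0 then 57 = 83d^2, so 83·57 = (83d)^2 is a perfect square in Q — but 83·57 = 4731 is not a perfect square (since 83 and 57 are distinct squarefree integers). Contradiction. Hence √57 ∉ Q(√83), so x^2 - 57 stays irreducible over Q(√83) and [Q(√83, √57) : Q(√83)] = 2. By the tower law, [Q(√83, √57) : Q] = 2 · 2 = 4.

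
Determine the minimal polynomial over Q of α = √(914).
m_α(x) = x^2 - 914

α satisfies α^2 - 914 = 0, so x^2 - 914 annihilates α. Since d = 914 is squarefree and ≠ 1, it is not a perfect square in Q, so x^2 - 914 has no rational root and is therefore irreducible over Q (a degree-2 polynomial over a field is irreducible iff it has no root). Hence m_α(x) = x^2 - 914.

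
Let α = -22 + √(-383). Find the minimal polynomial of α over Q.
m_α(x) = x^2 + 44x + 867

From α + 22 = √(-383), squaring gives (α + 22)^2 = -383, i.e. α^2 + 44α + 484 = -383, so α^2 + 44α + 867 = 0. The discriminant of x^2 + 44x + 867 is (44)^2 - 4·(867) = 1936 - 3468 = -1532, and 4·(-383) is not a perfect square in Q since -383 is squarefree and ≠ 1. Hence x^2 + 44x + 867 is irreducible over Q and is the minimal polynomial of α.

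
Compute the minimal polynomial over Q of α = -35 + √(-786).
m_α(x) = x^2 + 70x + 2011

From α + 35 = √(-786), squaring gives (α + 35)^2 = -786, i.e. α^2 + 70α + 1225 = -786, so α^2 + 70α + 2011 = 0. The discriminant of x^2 + 70x + 2011 is (70)^2 - 4·(2011) = 4900 - 8044 = -3144, and 4·(-786) is not a perfect square in Q since -786 is squarefree and ≠ 1. Hence x^2 + 70x + 2011 is irreducible over Q and is the minimal polynomial of α.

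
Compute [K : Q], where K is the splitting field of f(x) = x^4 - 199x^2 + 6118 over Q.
[K : Q] = 4

Solving the quadratic in x^2: x^2 = (199 ± √(199^2 - 4·6118))/2 = (199 ± √15129)/2 = (199 ± 123)/2, giving x^2 = 161 or x^2 = 38. So f(x) = (x^2 - 161)(x^2 - 38) and the roots of f are ±√161, ±√38. Hence the splitting field is K = Q(√161, √38). Since 161 and 38 are distinct squarefree integers > 1, their product 6118 is not a perfect square, so √38 ∉ Q(√161). By the tower law [K:Q] = [Q(√161,√38):Q(√161)] · [Q(√161):Q] = 2 · 2 = 4.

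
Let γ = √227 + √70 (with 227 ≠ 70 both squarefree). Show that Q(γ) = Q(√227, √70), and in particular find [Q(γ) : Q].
[Q(γ) : Q] = 4 (equivalently, Q(γ) = Q(√227, √70))

Obviously Q(γ) ⊆ Q(√227, √70), and [Q(√227, √70):Q] = 4 (since 227, 70 are distinct squarefree integers > 1 with 15890 not a perfect square). To show equality we compute the minimal polynomial of γ. From γ = √227 + √70: γ^2 = 227 + 2√(15890) + 70 = 297 + 2√(15890), so γ^2 - 297 = 2√(15890); squaring, (γ^2 - 297)^2 = 4·15890, i.e. γ^4 - 594γ^2 + 88209 - 63560 = 0, i.e. γ^4 - 594γ^2 + 24649 = 0. So γ is a root of x^4 - 594x^2 + 24649. This polynomial is irreducible over Q: it has no rational root (each ±√227 ± √70 is irrational), and any factorization into two quadratics over Q would force √(15890) ∈ Q (pairing opposite roots) or √227, √70 ∈ Q (other pairings), all impossible. Hence [Q(γ):Q] = 4 = [Q(√227, √70):Q], so Q(γ) = Q(√227, √70).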